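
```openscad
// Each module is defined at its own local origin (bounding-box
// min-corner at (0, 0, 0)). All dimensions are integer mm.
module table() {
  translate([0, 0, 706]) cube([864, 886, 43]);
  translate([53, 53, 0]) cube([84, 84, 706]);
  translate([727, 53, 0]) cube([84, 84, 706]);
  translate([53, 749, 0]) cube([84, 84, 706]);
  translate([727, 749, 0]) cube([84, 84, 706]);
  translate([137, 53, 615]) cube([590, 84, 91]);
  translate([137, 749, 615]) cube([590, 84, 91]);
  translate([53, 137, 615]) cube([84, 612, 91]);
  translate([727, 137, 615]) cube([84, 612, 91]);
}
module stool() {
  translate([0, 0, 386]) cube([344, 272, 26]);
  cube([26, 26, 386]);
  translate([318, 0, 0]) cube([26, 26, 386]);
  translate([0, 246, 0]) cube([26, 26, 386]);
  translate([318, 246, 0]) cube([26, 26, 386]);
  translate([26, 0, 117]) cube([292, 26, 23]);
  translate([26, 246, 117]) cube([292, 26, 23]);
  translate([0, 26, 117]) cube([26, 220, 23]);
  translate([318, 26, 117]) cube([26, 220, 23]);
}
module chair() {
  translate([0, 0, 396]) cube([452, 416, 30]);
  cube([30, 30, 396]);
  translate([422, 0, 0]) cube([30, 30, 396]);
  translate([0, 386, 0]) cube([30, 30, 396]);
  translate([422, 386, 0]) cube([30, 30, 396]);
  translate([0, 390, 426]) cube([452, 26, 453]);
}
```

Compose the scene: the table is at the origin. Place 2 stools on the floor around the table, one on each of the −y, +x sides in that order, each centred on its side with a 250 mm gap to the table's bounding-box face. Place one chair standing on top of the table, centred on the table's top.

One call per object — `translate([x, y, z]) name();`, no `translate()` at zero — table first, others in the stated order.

table();
translate([260, -522, 0]) stool();
translate([1114, 307, 0]) stool();
translate([206, 235, 749]) chair();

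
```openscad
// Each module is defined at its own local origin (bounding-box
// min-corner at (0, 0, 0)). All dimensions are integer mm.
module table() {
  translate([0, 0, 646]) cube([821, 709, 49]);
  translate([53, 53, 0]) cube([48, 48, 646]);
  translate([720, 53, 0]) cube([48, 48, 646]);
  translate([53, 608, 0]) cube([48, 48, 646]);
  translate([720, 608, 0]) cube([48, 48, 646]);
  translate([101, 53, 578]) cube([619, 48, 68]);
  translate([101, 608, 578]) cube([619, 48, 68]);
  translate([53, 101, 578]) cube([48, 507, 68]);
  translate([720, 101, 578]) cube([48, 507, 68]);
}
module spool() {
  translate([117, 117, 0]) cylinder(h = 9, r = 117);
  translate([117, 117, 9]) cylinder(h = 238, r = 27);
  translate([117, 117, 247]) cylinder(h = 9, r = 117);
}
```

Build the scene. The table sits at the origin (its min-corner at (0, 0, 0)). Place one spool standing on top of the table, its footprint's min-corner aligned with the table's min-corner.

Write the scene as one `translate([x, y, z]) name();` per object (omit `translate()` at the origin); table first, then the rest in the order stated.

table();
translate([0, 0, 695]) spool();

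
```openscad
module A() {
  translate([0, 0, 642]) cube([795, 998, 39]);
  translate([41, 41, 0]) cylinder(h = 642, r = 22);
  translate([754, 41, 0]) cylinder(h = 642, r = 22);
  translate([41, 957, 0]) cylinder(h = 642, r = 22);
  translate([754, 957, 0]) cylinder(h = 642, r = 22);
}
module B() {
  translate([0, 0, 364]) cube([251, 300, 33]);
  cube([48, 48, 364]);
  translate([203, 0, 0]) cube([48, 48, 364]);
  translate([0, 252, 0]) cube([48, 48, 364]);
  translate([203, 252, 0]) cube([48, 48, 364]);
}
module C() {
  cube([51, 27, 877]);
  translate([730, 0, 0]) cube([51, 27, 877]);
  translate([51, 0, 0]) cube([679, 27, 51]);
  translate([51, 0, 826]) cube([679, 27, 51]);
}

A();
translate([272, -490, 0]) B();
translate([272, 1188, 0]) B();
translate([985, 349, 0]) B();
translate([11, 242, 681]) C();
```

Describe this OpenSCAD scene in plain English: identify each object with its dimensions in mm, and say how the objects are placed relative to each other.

A is a rectangular dining table. The top is 795×998×39 mm with its upper surface at z = 681 mm. It stands on four round legs of 44 mm diameter, each leg's bounding box inset 19 mm from the nearest pair of top edges, running from the floor to the underside of the top.

B is a four-legged stool. The seat is 251×300 mm, 33 mm thick, top at z = 397 mm. It stands on four square legs, each 48×48 mm in cross-section, from z = 0 to the seat underside, each flush with a corner of the seat.

C is a rectangular picture frame lying in the x–z plane (depth along y). The opening is 679 mm wide (x) by 775 mm tall (z), surrounded by a border 51 mm wide on all four sides. The frame is 27 mm deep and is made of two full-height vertical stiles with two horizontal rails fitted between them.

Three stools sit around the table at the −y, +y, +x sides. The picture frame is on top of the table.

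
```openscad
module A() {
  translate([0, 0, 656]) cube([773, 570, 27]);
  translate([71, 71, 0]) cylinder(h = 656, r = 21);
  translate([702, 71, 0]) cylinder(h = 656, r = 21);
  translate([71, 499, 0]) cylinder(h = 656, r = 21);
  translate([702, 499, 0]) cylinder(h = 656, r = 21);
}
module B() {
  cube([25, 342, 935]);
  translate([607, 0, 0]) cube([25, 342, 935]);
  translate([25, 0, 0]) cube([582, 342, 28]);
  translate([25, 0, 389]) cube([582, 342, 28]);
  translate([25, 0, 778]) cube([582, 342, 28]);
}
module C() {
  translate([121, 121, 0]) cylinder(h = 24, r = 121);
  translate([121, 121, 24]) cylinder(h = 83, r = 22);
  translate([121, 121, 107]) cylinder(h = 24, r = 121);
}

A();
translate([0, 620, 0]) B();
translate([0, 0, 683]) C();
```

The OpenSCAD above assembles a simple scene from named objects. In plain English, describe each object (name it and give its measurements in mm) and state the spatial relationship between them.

A is a table with a 773×570 mm rectangular top, 27 mm thick, top surface at z = 683 mm, supported by four round legs of 42 mm diameter, each leg's bounding box inset 50 mm from the nearest pair of top edges, running from the floor.

B is a bookshelf 632 mm wide overall, 342 mm deep and 935 mm tall. The two sides are 25 mm thick vertical panels. 3 horizontal shelves of 28 mm thickness span between the inner faces of the sides; the lowest shelf sits on the floor and shelves are stacked with a clear vertical gap of 361 mm between each pair.

C is a spool: two coaxial disc flanges of radius 121 mm and thickness 24 mm, joined by a core cylinder of radius 22 mm and height 83 mm. The lower flange rests on z = 0 and the three cylinders share a vertical axis.

The bookshelf is on the floor beside the table on its +y side. The spool is on top of the table.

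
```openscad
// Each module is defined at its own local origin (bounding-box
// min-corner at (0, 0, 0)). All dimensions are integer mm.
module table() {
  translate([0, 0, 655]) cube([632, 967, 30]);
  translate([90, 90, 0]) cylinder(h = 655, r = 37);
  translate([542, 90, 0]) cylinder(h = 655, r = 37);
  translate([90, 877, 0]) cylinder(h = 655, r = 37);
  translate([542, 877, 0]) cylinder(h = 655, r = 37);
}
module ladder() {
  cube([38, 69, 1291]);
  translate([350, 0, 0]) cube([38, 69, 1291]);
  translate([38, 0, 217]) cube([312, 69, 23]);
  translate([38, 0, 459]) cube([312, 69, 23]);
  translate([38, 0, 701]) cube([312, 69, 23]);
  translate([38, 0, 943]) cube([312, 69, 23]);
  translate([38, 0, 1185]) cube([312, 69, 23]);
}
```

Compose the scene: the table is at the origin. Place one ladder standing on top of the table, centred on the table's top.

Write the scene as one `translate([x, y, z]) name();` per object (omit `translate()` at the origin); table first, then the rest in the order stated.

table();
translate([122, 449, 685]) ladder();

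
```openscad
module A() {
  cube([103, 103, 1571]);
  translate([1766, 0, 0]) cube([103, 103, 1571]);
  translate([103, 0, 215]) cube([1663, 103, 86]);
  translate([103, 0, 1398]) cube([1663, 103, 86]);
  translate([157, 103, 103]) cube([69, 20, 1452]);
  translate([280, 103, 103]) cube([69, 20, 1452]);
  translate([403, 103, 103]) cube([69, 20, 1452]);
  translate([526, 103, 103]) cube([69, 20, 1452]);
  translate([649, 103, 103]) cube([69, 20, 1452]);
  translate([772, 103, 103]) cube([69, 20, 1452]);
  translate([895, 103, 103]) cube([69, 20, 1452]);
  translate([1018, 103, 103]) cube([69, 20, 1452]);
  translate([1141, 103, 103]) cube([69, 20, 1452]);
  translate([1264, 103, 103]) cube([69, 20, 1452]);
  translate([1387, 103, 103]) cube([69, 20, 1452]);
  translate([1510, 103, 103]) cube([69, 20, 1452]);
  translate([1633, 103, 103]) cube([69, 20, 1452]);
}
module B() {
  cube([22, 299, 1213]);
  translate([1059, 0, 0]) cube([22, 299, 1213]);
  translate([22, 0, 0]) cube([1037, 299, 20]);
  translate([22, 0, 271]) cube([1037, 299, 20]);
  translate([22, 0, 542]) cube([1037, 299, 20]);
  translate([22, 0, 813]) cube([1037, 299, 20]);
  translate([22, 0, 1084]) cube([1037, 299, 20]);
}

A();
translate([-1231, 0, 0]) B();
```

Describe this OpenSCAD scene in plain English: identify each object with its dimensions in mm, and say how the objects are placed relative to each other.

A is a fence section. Two 103×103 mm posts, 1571 mm tall, stand on the floor with a clear span of 1663 mm between their inner faces. Two horizontal rails of 103×86 mm section span the gap between the posts with their undersides at z = 215 mm and z = 1398 mm, flush with the posts' −y face. 13 pickets, each 69 mm wide, 20 mm thick and 1452 mm tall, are fixed to the +y face of the rails with their bottoms at z = 103 mm, evenly spaced across the span with equal gaps (rounded down to the nearest mm) at the −x end and between each pair — any rounding remainder accumulates at the +x end.

B is an open bookshelf. Two side panels, each 22 mm thick, 299 mm deep and 1213 mm tall, stand 1081 mm apart (outside-to-outside). Between them sit 5 shelves, each 20 mm thick and 299 mm deep, spanning the full gap between the sides. The bottom shelf rests on the floor (its underside at z = 0) and the clear gap between one shelf's top and the next shelf's underside is 251 mm.

The bookshelf is on the floor beside the fence section on its −x side.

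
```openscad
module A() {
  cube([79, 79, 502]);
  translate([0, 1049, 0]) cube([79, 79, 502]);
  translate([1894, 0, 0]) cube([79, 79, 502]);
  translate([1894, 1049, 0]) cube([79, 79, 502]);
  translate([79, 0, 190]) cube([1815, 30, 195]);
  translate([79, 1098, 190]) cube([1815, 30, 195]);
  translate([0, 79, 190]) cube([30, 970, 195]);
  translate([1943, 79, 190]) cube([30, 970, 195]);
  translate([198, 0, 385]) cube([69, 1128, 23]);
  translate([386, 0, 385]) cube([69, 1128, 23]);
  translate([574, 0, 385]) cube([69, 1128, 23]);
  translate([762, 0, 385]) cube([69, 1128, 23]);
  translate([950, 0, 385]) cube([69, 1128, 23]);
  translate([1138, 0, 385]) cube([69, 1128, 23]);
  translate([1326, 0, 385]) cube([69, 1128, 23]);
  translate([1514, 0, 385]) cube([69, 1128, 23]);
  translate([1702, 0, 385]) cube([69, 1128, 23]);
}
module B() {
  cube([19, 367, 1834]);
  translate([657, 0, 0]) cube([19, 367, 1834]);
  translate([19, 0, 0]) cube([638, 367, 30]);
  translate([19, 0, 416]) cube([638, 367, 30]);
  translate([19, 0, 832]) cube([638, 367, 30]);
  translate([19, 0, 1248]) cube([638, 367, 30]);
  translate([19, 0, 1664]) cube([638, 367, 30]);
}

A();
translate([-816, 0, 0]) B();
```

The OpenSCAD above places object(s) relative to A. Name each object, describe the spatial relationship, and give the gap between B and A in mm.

The bookshelf's nearest face is 140 mm from the bed frame's −x face.

A is a bed frame. B is a bookshelf. The bookshelf is on the floor beside the bed frame on its −x side. The gap between the bookshelf and the bed frame is 140 mm.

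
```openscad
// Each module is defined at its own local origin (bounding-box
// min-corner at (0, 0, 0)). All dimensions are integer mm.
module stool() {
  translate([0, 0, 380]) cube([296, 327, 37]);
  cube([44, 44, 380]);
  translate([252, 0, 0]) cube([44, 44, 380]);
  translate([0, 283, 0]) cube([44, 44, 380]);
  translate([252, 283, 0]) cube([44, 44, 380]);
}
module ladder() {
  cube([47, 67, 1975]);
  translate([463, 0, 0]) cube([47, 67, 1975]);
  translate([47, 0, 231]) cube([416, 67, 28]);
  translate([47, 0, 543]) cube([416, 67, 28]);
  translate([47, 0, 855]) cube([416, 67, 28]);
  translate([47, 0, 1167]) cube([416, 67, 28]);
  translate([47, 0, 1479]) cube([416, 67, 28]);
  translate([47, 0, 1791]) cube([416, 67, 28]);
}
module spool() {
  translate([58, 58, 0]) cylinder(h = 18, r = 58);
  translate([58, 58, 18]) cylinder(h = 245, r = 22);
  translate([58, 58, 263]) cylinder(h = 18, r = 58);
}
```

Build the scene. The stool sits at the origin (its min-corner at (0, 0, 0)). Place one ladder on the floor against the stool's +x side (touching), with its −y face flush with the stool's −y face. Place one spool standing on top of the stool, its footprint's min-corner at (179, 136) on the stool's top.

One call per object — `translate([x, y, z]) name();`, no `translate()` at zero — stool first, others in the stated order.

stool();
translate([296, 0, 0]) ladder();
translate([179, 136, 417]) spool();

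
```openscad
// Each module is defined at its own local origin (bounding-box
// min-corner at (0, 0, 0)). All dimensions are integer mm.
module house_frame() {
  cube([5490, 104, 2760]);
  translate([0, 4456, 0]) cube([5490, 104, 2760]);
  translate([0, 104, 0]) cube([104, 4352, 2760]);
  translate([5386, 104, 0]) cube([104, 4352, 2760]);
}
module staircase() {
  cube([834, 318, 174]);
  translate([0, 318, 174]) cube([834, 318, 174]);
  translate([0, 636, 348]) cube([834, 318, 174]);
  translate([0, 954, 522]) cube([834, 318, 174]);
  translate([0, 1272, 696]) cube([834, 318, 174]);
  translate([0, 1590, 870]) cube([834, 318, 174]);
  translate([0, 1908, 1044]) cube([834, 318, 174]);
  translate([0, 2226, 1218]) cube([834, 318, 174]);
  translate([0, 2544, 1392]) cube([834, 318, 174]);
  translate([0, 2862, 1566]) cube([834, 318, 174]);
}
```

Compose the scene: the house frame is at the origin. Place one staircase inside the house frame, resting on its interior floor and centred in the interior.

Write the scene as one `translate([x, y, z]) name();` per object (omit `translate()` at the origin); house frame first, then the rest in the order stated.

house_frame();
translate([2328, 690, 0]) staircase();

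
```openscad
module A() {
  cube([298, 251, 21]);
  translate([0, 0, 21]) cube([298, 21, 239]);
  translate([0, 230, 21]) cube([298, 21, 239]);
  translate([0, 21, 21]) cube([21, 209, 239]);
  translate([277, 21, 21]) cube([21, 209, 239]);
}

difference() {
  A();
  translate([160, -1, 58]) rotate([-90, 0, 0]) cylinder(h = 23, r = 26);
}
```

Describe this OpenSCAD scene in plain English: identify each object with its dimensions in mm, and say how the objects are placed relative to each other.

A is an open-topped rectangular box: outside dimensions 298×251×260 mm, with a uniform wall and base thickness of 21 mm. The base is a full 298×251 slab on the floor; four walls sit on top of the base. The front and back walls (the −y and +y sides) span the full width; the two side walls fit between them.

The open box has a circular hole of radius 26 mm through its front wall, centred at (x = 160, z = 58).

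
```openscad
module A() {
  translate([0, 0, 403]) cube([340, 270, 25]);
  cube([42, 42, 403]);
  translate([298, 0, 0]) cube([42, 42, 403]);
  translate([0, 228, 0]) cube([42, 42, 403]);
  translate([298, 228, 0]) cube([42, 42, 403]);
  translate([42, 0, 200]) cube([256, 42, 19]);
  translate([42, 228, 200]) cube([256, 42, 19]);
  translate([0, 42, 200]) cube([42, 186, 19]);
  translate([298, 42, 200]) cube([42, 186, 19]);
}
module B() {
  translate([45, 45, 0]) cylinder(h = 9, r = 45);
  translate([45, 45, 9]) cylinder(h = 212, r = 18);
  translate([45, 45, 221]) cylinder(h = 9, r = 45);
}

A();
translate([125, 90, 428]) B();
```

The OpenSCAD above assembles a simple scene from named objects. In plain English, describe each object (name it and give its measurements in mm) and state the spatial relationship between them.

A is a four-legged stool. The seat is a 340×270×25 mm slab whose top surface is at z = 428 mm; four square legs, each 42×42 mm in cross-section, run from the floor (z = 0) to the underside of the seat, each flush with a corner of the seat. Four stretchers, 42 mm wide and 19 mm tall, connect adjacent legs with their undersides at z = 200 mm, each running between the inner faces of the legs it joins and aligned with the legs' outer faces on the other axis.

B is a spool: two coaxial disc flanges of radius 45 mm and thickness 9 mm, joined by a core cylinder of radius 18 mm and height 212 mm. The lower flange rests on z = 0 and the three cylinders share a vertical axis.

The spool is on top of the stool, centred.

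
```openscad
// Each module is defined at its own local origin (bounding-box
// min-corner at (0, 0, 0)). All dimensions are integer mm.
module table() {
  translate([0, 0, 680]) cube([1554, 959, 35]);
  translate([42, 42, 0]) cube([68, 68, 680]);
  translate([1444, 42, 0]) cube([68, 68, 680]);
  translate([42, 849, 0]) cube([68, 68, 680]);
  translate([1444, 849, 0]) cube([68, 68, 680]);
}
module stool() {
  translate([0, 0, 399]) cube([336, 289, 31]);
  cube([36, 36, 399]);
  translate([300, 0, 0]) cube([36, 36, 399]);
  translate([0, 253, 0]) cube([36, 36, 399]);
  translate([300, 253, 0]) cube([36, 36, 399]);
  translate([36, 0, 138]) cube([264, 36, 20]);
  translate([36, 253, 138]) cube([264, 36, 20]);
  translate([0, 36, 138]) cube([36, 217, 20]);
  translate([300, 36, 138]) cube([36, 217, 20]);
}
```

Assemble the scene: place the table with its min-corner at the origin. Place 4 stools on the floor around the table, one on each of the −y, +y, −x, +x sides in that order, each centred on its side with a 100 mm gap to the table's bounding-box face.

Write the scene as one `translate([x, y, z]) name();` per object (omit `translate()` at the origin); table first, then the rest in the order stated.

table();
translate([609, -389, 0]) stool();
translate([609, 1059, 0]) stool();
translate([-436, 335, 0]) stool();
translate([1654, 335, 0]) stool();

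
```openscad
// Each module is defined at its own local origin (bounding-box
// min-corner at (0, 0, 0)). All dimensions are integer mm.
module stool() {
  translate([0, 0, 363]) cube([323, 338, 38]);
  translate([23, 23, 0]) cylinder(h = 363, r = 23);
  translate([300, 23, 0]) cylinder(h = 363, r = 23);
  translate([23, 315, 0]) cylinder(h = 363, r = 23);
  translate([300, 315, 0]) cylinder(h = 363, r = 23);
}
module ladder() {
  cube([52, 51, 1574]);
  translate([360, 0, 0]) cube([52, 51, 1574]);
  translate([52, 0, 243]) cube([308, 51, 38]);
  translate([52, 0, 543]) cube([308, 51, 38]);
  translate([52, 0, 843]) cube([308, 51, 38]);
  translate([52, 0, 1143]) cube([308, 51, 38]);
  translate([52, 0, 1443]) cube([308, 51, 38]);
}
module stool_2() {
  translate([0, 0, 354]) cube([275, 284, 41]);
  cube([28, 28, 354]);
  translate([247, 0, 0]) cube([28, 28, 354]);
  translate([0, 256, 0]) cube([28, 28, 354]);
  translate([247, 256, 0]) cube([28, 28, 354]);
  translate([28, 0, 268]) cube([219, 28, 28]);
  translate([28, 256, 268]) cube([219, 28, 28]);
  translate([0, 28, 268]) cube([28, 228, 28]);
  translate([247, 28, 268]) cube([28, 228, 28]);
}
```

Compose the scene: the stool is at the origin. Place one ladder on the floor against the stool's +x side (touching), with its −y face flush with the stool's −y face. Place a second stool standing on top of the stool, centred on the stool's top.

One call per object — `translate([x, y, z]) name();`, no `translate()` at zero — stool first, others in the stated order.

stool();
translate([323, 0, 0]) ladder();
translate([24, 27, 401]) stool_2();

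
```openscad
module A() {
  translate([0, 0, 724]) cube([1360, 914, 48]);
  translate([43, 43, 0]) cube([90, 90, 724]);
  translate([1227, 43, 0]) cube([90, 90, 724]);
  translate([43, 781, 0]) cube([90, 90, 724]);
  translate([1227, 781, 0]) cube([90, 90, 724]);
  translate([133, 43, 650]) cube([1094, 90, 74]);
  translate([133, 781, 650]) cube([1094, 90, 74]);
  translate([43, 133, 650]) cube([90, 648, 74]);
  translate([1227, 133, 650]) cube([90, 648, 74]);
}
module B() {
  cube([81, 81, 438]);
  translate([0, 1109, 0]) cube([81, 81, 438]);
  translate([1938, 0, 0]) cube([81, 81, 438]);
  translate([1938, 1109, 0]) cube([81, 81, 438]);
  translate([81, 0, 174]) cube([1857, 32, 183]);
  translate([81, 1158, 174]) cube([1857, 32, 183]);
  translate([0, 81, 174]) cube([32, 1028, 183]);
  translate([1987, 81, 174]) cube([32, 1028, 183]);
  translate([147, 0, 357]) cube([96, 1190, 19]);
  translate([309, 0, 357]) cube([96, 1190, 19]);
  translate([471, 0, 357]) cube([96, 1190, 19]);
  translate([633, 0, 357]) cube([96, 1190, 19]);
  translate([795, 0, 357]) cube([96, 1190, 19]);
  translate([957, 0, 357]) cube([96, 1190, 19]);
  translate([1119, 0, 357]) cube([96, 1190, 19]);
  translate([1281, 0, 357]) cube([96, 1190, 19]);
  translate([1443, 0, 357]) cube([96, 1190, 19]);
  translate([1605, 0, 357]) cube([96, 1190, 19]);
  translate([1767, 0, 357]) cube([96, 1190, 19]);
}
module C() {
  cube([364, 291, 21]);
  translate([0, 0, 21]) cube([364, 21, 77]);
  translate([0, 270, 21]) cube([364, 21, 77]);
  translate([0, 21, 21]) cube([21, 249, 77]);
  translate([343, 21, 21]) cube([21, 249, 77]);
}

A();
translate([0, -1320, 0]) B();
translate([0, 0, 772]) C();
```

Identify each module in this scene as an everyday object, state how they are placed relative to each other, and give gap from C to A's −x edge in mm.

A is a table. B is a bed frame. C is an open box. The bed frame is on the floor beside the table on its −y side. The open box is on top of the table. The gap from the open box to the table's −x edge is 0 mm.

The open box's min-x is at 0; the table's min-x is 0; gap = 0 mm.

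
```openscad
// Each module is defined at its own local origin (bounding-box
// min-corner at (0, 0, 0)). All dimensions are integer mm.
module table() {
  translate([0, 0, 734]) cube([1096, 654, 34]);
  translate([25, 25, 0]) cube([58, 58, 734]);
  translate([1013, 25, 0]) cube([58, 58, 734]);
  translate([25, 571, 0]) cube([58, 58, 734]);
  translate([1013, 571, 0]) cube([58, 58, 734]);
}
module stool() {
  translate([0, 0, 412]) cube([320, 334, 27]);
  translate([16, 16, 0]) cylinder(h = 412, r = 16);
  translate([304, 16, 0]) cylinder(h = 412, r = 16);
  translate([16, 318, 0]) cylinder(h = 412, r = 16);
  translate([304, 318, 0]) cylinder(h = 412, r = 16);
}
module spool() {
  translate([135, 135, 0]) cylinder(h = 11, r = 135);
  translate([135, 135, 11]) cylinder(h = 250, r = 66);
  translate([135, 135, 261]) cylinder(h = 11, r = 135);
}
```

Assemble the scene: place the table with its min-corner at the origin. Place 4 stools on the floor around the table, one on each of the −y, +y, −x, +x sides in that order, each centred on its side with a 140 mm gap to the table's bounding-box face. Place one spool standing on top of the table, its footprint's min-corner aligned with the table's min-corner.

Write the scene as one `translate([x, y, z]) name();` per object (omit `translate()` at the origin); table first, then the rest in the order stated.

table();
translate([388, -474, 0]) stool();
translate([388, 794, 0]) stool();
translate([-460, 160, 0]) stool();
translate([1236, 160, 0]) stool();
translate([0, 0, 768]) spool();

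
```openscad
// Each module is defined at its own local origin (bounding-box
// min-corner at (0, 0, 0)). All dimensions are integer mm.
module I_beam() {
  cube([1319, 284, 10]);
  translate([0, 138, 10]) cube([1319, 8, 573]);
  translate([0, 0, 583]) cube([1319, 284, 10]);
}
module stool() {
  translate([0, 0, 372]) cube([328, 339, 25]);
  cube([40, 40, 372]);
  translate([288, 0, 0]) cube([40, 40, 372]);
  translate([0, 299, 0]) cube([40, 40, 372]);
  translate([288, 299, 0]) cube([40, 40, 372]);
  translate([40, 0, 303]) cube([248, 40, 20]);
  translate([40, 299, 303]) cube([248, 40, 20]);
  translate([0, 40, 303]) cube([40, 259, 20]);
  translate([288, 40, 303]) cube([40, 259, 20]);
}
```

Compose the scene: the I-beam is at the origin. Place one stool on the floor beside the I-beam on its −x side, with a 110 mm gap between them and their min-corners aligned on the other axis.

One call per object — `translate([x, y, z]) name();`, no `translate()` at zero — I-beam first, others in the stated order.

I_beam();
translate([-438, 0, 0]) stool();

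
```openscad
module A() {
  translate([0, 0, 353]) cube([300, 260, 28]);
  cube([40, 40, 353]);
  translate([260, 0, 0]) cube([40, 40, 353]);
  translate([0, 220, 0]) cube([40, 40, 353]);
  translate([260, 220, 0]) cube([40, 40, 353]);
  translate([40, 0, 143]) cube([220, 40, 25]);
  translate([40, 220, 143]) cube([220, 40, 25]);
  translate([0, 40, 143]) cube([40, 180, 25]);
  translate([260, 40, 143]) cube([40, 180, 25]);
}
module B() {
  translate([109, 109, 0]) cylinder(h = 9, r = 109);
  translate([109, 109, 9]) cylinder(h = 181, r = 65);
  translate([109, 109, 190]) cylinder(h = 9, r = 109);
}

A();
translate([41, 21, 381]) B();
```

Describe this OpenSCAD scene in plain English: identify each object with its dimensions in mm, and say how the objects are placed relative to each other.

A is a four-legged stool. The seat is 300×260 mm, 28 mm thick, top at z = 381 mm. It stands on four square legs, each 40×40 mm in cross-section, from z = 0 to the seat underside, each flush with a corner of the seat. Four stretchers, 40 mm wide and 25 mm tall, connect adjacent legs with their undersides at z = 143 mm, each running between the inner faces of the legs it joins and aligned with the legs' outer faces on the other axis.

B is a spool: two coaxial disc flanges of radius 109 mm and thickness 9 mm, joined by a core cylinder of radius 65 mm and height 181 mm. The lower flange rests on z = 0 and the three cylinders share a vertical axis.

The spool is on top of the stool, centred.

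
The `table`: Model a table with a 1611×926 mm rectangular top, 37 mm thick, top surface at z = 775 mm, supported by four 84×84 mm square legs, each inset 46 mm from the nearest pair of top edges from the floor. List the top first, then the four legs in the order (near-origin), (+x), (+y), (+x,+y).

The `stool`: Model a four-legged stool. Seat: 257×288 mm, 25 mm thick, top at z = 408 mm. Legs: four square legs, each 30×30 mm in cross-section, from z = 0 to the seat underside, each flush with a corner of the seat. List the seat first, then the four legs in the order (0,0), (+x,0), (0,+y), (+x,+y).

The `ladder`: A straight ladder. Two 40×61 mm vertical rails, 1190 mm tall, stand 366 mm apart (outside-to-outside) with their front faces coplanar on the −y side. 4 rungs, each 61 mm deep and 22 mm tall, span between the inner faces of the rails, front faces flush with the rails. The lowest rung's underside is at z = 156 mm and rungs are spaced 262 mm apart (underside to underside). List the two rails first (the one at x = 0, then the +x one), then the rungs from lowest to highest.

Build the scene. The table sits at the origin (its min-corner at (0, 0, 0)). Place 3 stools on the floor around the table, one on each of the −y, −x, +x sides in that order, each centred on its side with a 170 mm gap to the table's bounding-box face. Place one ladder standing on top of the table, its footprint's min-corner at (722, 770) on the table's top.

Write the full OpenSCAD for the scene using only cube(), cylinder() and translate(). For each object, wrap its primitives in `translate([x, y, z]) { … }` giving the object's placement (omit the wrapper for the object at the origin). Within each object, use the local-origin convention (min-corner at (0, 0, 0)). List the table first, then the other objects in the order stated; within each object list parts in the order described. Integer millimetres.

translate([0, 0, 738]) cube([1611, 926, 37]);
translate([46, 46, 0]) cube([84, 84, 738]);
translate([1481, 46, 0]) cube([84, 84, 738]);
translate([46, 796, 0]) cube([84, 84, 738]);
translate([1481, 796, 0]) cube([84, 84, 738]);
translate([677, -458, 0]) {
  translate([0, 0, 383]) cube([257, 288, 25]);
  cube([30, 30, 383]);
  translate([227, 0, 0]) cube([30, 30, 383]);
  translate([0, 258, 0]) cube([30, 30, 383]);
  translate([227, 258, 0]) cube([30, 30, 383]);
}
translate([-427, 319, 0]) {
  translate([0, 0, 383]) cube([257, 288, 25]);
  cube([30, 30, 383]);
  translate([227, 0, 0]) cube([30, 30, 383]);
  translate([0, 258, 0]) cube([30, 30, 383]);
  translate([227, 258, 0]) cube([30, 30, 383]);
}
translate([1781, 319, 0]) {
  translate([0, 0, 383]) cube([257, 288, 25]);
  cube([30, 30, 383]);
  translate([227, 0, 0]) cube([30, 30, 383]);
  translate([0, 258, 0]) cube([30, 30, 383]);
  translate([227, 258, 0]) cube([30, 30, 383]);
}
translate([722, 770, 775]) {
  cube([40, 61, 1190]);
  translate([326, 0, 0]) cube([40, 61, 1190]);
  translate([40, 0, 156]) cube([286, 61, 22]);
  translate([40, 0, 418]) cube([286, 61, 22]);
  translate([40, 0, 680]) cube([286, 61, 22]);
  translate([40, 0, 942]) cube([286, 61, 22]);
}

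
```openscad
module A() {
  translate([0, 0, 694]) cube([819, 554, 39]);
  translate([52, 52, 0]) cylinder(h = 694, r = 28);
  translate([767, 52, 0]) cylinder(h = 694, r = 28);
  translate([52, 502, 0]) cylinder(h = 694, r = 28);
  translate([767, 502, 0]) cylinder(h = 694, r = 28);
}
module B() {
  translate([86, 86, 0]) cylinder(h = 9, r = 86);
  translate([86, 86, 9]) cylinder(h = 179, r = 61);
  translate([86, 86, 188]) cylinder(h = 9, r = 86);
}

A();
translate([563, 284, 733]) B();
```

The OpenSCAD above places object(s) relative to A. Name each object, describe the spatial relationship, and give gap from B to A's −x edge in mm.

The spool's min-x is at 563; the table's min-x is 0; gap = 563 mm.

A is a table. B is a spool. The spool is on top of the table. The gap from the spool to the table's −x edge is 563 mm.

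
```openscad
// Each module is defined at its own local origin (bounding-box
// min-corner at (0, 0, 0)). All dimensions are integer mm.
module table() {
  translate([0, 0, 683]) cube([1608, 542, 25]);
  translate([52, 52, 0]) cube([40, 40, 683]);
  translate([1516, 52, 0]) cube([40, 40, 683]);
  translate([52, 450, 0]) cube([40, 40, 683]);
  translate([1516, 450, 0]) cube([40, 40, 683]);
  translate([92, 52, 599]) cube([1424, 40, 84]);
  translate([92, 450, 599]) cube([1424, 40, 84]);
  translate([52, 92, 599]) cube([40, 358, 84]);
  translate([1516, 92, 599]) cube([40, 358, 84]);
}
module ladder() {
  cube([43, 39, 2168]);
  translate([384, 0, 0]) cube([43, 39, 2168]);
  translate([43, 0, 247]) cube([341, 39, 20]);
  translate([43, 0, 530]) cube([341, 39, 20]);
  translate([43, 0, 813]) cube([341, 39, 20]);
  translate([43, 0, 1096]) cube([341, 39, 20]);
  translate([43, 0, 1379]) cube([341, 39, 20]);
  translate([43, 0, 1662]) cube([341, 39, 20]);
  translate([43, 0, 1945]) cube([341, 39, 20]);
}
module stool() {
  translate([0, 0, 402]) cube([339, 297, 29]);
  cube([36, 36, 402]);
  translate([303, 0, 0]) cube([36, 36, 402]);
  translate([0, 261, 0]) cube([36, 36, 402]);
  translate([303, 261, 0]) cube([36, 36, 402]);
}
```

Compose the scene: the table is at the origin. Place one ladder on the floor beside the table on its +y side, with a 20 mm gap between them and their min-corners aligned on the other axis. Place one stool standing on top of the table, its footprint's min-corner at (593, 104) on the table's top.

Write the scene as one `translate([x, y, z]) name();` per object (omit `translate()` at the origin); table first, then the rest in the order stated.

table();
translate([0, 562, 0]) ladder();
translate([593, 104, 708]) stool();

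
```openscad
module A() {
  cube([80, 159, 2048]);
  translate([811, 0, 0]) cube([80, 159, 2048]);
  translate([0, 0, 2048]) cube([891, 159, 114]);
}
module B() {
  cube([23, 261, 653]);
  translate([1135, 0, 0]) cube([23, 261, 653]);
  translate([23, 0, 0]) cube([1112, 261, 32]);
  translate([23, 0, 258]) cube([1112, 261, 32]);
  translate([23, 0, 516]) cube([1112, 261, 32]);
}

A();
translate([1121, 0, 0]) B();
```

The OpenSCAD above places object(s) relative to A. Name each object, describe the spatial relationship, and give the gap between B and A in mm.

The bookshelf's nearest face is 230 mm from the door frame's +x face.

A is a door frame. B is a bookshelf. The bookshelf is on the floor beside the door frame on its +x side. The gap between the bookshelf and the door frame is 230 mm.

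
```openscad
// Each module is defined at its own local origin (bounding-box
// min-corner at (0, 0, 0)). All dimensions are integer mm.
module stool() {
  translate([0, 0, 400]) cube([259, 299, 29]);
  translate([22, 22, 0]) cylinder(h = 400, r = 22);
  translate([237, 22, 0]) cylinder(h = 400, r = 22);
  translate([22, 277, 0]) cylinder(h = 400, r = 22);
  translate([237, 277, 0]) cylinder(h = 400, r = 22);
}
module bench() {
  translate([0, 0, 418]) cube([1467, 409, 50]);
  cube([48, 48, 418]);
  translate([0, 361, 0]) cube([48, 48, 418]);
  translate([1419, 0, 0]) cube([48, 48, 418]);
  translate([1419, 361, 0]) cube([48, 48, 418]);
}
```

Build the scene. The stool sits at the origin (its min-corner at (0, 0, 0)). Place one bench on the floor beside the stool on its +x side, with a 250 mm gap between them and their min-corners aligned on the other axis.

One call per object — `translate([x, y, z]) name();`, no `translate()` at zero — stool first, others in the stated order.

stool();
translate([509, 0, 0]) bench();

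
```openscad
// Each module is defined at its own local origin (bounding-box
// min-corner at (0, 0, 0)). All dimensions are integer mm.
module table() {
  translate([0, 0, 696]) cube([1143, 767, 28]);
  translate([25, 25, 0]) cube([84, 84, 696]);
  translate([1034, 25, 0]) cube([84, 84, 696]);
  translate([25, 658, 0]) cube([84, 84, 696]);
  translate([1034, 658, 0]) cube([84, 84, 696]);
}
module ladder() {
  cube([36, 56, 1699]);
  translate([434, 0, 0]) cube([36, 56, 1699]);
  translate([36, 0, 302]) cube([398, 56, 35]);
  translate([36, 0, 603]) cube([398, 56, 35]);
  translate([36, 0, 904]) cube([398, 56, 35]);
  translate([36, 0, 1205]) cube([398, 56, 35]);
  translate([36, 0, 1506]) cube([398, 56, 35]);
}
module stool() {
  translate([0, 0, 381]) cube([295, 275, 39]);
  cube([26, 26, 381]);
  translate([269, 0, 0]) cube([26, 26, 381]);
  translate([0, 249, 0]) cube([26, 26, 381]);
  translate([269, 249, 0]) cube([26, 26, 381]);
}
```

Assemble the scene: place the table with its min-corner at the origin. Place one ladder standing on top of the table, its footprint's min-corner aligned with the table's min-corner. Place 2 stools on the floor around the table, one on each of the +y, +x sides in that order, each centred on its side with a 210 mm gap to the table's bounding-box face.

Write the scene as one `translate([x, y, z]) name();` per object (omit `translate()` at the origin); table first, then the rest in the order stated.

table();
translate([0, 0, 724]) ladder();
translate([424, 977, 0]) stool();
translate([1353, 246, 0]) stool();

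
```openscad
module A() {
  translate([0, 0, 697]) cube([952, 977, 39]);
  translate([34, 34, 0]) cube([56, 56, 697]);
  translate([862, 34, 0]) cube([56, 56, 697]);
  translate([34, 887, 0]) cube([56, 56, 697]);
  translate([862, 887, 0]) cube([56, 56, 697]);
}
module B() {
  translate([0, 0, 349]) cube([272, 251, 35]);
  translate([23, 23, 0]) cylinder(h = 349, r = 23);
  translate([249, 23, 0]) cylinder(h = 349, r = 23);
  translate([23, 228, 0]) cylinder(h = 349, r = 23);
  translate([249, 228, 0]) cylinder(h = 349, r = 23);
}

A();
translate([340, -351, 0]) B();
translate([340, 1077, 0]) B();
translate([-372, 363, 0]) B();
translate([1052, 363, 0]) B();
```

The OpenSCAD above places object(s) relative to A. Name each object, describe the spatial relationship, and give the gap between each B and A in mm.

Each stool's nearest face is 100 mm from the table's bounding box.

A is a table. B is a stool. Four stools sit around the table at the −y, +y, −x, +x sides. The gap between each stool and the table is 100 mm.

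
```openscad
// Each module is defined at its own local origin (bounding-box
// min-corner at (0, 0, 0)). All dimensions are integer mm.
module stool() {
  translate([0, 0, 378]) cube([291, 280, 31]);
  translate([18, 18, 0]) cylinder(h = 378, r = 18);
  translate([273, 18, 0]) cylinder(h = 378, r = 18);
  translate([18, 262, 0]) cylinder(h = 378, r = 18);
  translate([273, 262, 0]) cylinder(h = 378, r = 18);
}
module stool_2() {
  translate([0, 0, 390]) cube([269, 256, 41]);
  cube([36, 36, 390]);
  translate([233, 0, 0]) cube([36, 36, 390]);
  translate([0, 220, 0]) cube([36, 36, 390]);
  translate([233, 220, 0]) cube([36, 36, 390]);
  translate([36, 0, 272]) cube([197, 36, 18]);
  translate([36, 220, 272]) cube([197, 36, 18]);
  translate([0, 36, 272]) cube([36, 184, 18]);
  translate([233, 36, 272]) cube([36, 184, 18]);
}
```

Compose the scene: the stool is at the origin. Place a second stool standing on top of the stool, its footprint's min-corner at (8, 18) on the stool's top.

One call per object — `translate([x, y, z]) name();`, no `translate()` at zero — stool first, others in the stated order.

stool();
translate([8, 18, 409]) stool_2();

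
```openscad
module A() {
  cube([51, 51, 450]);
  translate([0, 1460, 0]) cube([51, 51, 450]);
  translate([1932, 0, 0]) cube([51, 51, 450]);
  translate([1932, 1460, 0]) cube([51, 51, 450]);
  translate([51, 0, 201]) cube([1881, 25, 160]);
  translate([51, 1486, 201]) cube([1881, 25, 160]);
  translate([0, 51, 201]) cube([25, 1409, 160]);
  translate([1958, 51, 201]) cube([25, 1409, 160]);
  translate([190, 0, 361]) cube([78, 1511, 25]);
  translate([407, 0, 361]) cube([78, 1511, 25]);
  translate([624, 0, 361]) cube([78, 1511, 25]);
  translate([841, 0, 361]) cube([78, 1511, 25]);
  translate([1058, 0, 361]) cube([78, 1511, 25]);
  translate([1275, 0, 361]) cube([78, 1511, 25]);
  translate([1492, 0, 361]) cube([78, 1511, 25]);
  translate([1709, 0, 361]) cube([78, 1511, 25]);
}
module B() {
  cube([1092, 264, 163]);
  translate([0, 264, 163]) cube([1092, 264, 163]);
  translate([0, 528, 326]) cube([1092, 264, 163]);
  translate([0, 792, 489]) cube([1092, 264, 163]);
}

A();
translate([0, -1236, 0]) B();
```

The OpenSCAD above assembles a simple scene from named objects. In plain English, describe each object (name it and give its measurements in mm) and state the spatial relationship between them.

A is a bed frame 1983 mm long (x) by 1511 mm wide (y). Four 51×51 mm corner posts, 450 mm tall, at the corners of the footprint. Four rails of 25 mm thickness and 160 mm height run between adjacent posts with their undersides at z = 201 mm, their outer faces flush with the outside of the frame (the two x-running rails run between the posts' inner faces; the two y-running rails run between the posts' inner faces). 8 slats, each 78 mm wide (x) and 25 mm thick, lie across the top of the two x-running rails, running the full 1511 mm width of the frame in y; the slats are evenly spaced along x between the inner faces of the end posts with equal gaps (rounded down to the nearest mm) at the −x end and between each pair — any rounding remainder accumulates at the +x end.

B is a straight staircase of 4 solid steps. Each step is 1092 mm wide (x), 264 mm deep (y, the going) and 163 mm tall (the rise). The first step rests on the floor; each subsequent step sits one going further in +y and one rise higher in +z, directly behind and above the previous step with no overlap.

The staircase is on the floor beside the bed frame on its −y side.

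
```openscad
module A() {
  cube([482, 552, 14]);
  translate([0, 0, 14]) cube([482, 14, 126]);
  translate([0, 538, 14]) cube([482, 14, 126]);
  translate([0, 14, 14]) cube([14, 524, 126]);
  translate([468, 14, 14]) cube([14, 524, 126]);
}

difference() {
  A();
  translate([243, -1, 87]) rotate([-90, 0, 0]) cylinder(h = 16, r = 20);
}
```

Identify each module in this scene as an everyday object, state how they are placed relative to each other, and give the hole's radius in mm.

The subtracted cylinder has r = 20 mm.

A is an open box. The open box has a circular hole through its front wall. The hole's radius is 20 mm.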